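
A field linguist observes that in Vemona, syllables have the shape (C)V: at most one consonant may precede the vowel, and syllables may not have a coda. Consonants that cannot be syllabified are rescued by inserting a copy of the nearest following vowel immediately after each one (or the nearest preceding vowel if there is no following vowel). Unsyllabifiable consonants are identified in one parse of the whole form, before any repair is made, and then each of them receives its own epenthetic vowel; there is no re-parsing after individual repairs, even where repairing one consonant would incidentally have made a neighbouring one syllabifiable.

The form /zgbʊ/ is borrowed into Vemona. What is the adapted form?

zʊgʊbʊ

The consonants /z/, /g/ cannot be parsed into a legal (C)V syllable (no codas are permitted; onsets are limited to one consonant).
Inserting the epenthetic vowel yields /z/ → /zʊ/, /g/ → /gʊ/.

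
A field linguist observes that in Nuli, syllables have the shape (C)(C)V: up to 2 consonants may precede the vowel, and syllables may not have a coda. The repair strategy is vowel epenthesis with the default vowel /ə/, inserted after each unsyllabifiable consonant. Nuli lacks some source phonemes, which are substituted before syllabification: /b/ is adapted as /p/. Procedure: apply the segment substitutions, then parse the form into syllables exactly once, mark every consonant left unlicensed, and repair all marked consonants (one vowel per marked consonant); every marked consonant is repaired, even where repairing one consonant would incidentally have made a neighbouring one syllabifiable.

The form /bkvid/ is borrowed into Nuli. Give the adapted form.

pəkvidə

Substitution: /b/ → /p/, giving /pkvid/.
Syllabifying with onset maximization leaves /p/, /d/ stranded (no codas are permitted; onsets may contain at most 2 consonants).
Epenthesis after each stranded consonant: /p/ → /pə/, /d/ → /də/.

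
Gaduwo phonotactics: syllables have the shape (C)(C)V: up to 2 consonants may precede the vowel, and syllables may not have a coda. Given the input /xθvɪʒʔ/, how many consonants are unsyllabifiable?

3

Under (C)(C)V, the unsyllabifiable consonants are /x/, /ʒ/, /ʔ/ (no codas are permitted; onsets may contain at most 2 consonants).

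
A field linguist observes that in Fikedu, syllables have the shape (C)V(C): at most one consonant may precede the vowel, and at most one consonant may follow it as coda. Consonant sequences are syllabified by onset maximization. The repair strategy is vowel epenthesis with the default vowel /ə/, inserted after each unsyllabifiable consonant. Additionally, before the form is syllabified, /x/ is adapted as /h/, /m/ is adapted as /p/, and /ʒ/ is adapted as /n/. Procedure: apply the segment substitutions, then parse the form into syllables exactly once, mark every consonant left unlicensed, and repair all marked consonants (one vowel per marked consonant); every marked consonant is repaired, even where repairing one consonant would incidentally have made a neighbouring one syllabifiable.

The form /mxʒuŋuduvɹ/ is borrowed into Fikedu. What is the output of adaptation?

pəhənuŋuduvɹə

Substitution: /m/ → /p/, /x/ → /h/, /ʒ/ → /n/, giving /phnuŋuduvɹ/.
Under (C)V(C), the unsyllabifiable consonants are /p/, /h/, /ɹ/ (at most one coda consonant is licensed; onsets are limited to one consonant).
Epenthesis after each stranded consonant: /p/ → /pə/, /h/ → /hə/, /ɹ/ → /ɹə/.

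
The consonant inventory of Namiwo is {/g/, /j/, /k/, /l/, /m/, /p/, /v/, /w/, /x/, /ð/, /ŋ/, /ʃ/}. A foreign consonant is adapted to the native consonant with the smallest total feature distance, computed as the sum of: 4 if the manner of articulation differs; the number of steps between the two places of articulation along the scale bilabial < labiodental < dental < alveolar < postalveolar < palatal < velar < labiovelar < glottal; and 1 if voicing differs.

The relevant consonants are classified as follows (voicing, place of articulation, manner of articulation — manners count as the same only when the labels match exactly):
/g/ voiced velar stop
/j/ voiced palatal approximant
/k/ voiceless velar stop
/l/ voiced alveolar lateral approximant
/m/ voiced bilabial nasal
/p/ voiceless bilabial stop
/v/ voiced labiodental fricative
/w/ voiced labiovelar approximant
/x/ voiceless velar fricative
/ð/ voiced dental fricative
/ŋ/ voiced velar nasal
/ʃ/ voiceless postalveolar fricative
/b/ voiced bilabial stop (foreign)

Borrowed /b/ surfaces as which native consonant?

p

/p/ is closest: same manner (stop), place distance 0 (bilabial→bilabial), voicing differs (+1); total 1. Next closest is /m/ at distance 4.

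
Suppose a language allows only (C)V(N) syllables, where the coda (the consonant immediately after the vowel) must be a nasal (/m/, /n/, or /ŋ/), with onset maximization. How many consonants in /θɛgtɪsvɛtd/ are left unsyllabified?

Under (C)V(N), the unsyllabifiable consonants are /g/, /s/, /t/, /d/ (only a nasal (/m/, /n/, or /ŋ/) is licensed in coda position; onsets are limited to one consonant).

4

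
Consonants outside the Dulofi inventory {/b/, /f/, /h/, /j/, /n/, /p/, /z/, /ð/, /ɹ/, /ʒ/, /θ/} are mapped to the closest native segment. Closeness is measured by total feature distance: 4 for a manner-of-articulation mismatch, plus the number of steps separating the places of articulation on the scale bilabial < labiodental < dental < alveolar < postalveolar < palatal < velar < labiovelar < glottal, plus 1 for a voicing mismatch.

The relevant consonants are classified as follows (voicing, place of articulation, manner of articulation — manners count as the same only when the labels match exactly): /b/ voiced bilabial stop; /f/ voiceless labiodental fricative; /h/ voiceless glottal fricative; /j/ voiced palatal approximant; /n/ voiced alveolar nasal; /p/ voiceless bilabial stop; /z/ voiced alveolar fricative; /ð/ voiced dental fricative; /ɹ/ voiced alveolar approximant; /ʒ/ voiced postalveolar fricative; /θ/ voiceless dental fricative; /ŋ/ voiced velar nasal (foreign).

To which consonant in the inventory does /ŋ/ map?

n

/n/ is closest: same manner (nasal), place distance 3 (velar→alveolar), same voicing; total 3. Next closest is /j/ at distance 5.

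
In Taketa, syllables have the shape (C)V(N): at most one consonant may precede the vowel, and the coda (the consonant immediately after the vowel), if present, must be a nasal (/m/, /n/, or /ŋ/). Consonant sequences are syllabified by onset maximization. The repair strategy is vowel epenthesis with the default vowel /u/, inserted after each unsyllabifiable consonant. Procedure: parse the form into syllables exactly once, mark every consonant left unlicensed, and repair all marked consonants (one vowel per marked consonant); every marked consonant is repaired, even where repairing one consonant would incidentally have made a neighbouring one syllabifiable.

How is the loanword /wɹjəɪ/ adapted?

The consonants /w/, /ɹ/ cannot be parsed into a legal (C)V(N) syllable (only a nasal (/m/, /n/, or /ŋ/) is licensed in coda position; onsets are limited to one consonant).
Each unlicensed consonant becomes the onset of a new syllable: /w/ → /wu/, /ɹ/ → /ɹu/.

wuɹujəɪ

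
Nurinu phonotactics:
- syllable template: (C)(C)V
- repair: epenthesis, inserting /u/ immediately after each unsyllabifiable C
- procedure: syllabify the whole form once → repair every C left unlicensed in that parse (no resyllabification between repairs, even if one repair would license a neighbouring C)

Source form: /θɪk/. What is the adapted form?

θɪku

Under (C)(C)V, the unsyllabifiable consonants are /k/ (no codas are permitted; onsets may contain at most 2 consonants).
Epenthesis after each stranded consonant: /k/ → /ku/.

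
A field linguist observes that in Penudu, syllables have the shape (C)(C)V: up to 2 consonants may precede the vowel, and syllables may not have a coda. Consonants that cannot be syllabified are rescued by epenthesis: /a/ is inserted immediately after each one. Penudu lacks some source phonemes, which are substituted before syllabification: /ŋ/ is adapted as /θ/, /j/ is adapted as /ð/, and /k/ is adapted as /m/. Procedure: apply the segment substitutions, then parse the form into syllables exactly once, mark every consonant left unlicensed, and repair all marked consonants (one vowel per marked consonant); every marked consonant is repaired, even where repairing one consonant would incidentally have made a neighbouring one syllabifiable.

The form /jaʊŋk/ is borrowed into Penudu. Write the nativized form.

ðaʊθama

Substitution: /j/ → /ð/, /ŋ/ → /θ/, /k/ → /m/, giving /ðaʊθm/.
The consonants /θ/, /m/ cannot be parsed into a legal (C)(C)V syllable (no codas are permitted; onsets may contain at most 2 consonants).
Inserting the epenthetic vowel yields /θ/ → /θa/, /m/ → /ma/.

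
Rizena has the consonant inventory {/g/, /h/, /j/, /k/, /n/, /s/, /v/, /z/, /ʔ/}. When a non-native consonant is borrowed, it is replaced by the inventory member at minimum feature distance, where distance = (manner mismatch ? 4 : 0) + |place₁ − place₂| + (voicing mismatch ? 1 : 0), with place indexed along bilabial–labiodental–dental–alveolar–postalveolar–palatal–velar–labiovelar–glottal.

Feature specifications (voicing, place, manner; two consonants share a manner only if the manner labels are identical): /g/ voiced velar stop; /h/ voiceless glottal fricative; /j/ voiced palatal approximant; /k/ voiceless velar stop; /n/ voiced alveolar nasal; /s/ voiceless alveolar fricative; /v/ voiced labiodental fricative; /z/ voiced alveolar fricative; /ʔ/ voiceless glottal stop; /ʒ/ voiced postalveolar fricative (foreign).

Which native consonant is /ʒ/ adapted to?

z

/z/ is closest: same manner (fricative), place distance 1 (postalveolar→alveolar), same voicing; total 1. Next closest is /s/ at distance 2.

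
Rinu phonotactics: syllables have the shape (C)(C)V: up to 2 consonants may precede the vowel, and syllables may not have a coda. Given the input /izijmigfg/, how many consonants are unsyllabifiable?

3

Syllabifying with onset maximization leaves /g/, /f/, /g/ stranded (no codas are permitted; onsets may contain at most 2 consonants).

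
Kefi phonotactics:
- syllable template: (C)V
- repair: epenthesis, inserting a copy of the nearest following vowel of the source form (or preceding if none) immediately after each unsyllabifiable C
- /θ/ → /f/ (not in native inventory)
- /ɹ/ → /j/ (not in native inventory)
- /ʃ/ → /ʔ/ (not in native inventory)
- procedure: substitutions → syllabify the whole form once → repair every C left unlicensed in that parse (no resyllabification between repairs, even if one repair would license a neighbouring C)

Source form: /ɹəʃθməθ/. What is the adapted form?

jəʔəfəməfə

Substitution: /ɹ/ → /j/, /ʃ/ → /ʔ/, /θ/ → /f/, giving /jəʔfməf/.
The consonants /ʔ/, /f/, /f/ cannot be parsed into a legal (C)V syllable (no codas are permitted; onsets are limited to one consonant).
Epenthesis after each stranded consonant: /ʔ/ → /ʔə/, /f/ → /fə/, /f/ → /fə/.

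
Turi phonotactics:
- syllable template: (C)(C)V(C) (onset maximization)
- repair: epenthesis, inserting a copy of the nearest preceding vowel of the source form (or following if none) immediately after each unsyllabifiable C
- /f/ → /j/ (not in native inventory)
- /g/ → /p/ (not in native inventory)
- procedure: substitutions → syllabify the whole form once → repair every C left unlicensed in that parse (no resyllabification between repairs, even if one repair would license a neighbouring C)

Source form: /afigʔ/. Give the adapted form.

Substitution: /f/ → /j/, /g/ → /p/, giving /ajipʔ/.
Under (C)(C)V(C), the unsyllabifiable consonants are /ʔ/ (at most one coda consonant is licensed; onsets may contain at most 2 consonants).
Inserting the epenthetic vowel yields /ʔ/ → /ʔi/.

ajipʔi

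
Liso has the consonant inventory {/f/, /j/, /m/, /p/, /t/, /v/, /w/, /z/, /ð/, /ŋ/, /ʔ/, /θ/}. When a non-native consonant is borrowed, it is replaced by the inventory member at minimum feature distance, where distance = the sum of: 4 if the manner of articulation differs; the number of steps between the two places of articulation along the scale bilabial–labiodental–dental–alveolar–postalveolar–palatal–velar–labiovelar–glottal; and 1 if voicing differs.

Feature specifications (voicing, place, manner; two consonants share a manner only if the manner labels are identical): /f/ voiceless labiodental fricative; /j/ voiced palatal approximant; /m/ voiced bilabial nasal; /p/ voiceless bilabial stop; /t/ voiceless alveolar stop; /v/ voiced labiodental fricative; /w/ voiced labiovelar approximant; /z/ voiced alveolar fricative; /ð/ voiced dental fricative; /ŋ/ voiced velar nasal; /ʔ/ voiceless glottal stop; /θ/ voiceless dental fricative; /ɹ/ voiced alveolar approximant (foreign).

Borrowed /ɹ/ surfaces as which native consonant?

/j/ is closest: same manner (approximant), place distance 2 (alveolar→palatal), same voicing; total 2. Next closest is /w/ at distance 4.

j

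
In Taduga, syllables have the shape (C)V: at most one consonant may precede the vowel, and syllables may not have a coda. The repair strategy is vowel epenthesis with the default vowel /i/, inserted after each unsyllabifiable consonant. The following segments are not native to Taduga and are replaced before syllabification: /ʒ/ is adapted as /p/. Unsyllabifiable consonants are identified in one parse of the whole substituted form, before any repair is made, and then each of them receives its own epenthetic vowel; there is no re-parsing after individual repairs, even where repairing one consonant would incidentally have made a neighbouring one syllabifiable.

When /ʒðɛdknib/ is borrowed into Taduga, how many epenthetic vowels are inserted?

4

After substitution the input is /pðɛdknib/.
The unsyllabifiable consonants are /p/, /d/, /k/, /b/; each receives one epenthetic vowel.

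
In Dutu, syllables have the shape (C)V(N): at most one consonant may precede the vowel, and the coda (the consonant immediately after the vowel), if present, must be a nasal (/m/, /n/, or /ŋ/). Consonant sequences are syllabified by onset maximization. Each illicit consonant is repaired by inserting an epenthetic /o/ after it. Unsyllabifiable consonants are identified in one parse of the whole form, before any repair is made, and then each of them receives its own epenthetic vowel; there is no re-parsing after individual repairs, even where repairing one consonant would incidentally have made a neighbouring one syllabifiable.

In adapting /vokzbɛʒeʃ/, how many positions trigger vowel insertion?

The unsyllabifiable consonants are /k/, /z/, /ʃ/; each receives one epenthetic vowel.

3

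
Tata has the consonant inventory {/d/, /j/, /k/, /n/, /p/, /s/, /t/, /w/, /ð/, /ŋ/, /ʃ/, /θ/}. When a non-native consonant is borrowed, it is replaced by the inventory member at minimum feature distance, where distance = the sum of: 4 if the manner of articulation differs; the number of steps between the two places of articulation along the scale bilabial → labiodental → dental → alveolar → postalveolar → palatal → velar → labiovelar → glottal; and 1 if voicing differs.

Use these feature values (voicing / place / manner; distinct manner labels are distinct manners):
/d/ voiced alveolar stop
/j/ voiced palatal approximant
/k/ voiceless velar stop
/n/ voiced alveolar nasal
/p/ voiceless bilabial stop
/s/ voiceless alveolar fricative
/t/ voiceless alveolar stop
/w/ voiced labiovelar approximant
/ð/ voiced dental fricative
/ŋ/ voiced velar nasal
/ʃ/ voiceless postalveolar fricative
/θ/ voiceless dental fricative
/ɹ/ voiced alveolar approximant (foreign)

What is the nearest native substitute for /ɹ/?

/j/ is closest: same manner (approximant), place distance 2 (alveolar→palatal), same voicing; total 2. Next closest is /d/ at distance 4.

j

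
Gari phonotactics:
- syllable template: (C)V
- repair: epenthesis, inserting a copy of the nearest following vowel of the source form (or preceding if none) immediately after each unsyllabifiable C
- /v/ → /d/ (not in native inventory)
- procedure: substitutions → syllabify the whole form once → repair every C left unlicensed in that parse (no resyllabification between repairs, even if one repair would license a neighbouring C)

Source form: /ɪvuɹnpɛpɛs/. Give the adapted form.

Substitution: /v/ → /d/, giving /ɪduɹnpɛpɛs/.
Syllabifying with onset maximization leaves /ɹ/, /n/, /s/ stranded (no codas are permitted; onsets are limited to one consonant).
Each unlicensed consonant becomes the onset of a new syllable: /ɹ/ → /ɹɛ/, /n/ → /nɛ/, /s/ → /sɛ/.

ɪduɹɛnɛpɛpɛsɛ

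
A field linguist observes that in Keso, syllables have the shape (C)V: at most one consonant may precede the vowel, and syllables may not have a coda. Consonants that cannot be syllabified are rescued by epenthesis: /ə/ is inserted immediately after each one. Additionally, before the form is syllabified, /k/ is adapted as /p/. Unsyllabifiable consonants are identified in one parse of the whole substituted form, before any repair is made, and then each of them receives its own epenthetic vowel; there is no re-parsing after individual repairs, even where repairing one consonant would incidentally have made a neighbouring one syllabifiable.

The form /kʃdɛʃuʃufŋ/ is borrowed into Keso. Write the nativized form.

Substitution: /k/ → /p/, giving /pʃdɛʃuʃufŋ/.
Under (C)V, the unsyllabifiable consonants are /p/, /ʃ/, /f/, /ŋ/ (no codas are permitted; onsets are limited to one consonant).
Each unlicensed consonant becomes the onset of a new syllable: /p/ → /pə/, /ʃ/ → /ʃə/, /f/ → /fə/, /ŋ/ → /ŋə/.

pəʃədɛʃuʃufəŋə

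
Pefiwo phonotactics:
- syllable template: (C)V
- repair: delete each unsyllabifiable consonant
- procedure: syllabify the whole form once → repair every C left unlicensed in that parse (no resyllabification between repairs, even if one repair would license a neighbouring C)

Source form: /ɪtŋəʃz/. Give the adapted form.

ɪŋə

The consonants /t/, /ʃ/, /z/ cannot be parsed into a legal (C)V syllable (no codas are permitted; onsets are limited to one consonant).
Deleting the stranded consonants removes /t/, /ʃ/, /z/.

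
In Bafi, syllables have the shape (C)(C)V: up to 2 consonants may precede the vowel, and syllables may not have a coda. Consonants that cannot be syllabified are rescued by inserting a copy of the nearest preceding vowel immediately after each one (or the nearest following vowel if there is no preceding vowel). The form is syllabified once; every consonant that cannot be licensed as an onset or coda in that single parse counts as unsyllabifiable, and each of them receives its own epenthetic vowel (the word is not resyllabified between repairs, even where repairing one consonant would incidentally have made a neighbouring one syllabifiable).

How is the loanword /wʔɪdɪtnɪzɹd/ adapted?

Syllabifying with onset maximization leaves /z/, /ɹ/, /d/ stranded (no codas are permitted; onsets may contain at most 2 consonants).
Each unlicensed consonant becomes the onset of a new syllable: /z/ → /zɪ/, /ɹ/ → /ɹɪ/, /d/ → /dɪ/.

wʔɪdɪtnɪzɪɹɪdɪ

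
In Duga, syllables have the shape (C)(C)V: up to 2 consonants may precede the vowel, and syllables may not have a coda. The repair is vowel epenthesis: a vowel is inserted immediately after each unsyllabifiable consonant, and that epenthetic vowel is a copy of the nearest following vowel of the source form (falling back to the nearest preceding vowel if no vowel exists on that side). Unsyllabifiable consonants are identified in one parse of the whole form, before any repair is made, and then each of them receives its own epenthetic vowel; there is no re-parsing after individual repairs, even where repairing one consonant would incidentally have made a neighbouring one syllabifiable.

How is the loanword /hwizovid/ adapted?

Under (C)(C)V, the unsyllabifiable consonants are /d/ (no codas are permitted; onsets may contain at most 2 consonants).
Epenthesis after each stranded consonant: /d/ → /di/.

hwizovidi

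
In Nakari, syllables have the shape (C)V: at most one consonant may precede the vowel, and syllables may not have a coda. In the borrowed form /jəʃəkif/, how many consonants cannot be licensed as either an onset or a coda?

1

Under (C)V, the unsyllabifiable consonants are /f/ (no codas are permitted; onsets are limited to one consonant).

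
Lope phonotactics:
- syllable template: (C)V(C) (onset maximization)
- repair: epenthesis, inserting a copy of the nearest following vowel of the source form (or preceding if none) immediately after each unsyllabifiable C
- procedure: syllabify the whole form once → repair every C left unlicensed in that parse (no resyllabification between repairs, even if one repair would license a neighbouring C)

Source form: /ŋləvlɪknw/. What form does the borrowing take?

ŋələvlɪknɪwɪ

Syllabifying with onset maximization leaves /ŋ/, /n/, /w/ stranded (at most one coda consonant is licensed; onsets are limited to one consonant).
Inserting the epenthetic vowel yields /ŋ/ → /ŋə/, /n/ → /nɪ/, /w/ → /wɪ/.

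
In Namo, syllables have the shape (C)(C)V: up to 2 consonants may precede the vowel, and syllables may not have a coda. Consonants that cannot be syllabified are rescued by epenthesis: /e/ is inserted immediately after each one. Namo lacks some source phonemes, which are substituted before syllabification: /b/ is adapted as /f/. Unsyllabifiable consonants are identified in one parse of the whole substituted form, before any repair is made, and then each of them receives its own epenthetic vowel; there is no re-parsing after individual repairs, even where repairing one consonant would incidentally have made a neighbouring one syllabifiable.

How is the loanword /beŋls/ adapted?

feŋelese

Substitution: /b/ → /f/, giving /feŋls/.
Under (C)(C)V, the unsyllabifiable consonants are /ŋ/, /l/, /s/ (no codas are permitted; onsets may contain at most 2 consonants).
Each unlicensed consonant becomes the onset of a new syllable: /ŋ/ → /ŋe/, /l/ → /le/, /s/ → /se/.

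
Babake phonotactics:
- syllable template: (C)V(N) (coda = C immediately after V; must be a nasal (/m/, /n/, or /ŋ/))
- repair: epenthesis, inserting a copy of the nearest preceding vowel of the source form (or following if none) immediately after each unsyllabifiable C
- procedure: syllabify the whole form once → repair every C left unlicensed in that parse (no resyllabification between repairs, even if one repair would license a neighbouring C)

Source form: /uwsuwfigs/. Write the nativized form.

uwusuwufigisi

Under (C)V(N), the unsyllabifiable consonants are /w/, /w/, /g/, /s/ (only a nasal (/m/, /n/, or /ŋ/) is licensed in coda position; onsets are limited to one consonant).
Inserting the epenthetic vowel yields /w/ → /wu/, /w/ → /wu/, /g/ → /gi/, /s/ → /si/.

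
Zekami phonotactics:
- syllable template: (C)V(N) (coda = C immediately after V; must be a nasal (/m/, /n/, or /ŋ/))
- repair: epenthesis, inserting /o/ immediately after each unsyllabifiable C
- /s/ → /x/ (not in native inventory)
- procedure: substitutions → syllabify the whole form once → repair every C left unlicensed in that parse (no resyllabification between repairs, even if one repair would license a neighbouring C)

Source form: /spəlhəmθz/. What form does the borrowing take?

xopəlohəmθozo

Substitution: /s/ → /x/, giving /xpəlhəmθz/.
Under (C)V(N), the unsyllabifiable consonants are /x/, /l/, /θ/, /z/ (only a nasal (/m/, /n/, or /ŋ/) is licensed in coda position; onsets are limited to one consonant).
Epenthesis after each stranded consonant: /x/ → /xo/, /l/ → /lo/, /θ/ → /θo/, /z/ → /zo/.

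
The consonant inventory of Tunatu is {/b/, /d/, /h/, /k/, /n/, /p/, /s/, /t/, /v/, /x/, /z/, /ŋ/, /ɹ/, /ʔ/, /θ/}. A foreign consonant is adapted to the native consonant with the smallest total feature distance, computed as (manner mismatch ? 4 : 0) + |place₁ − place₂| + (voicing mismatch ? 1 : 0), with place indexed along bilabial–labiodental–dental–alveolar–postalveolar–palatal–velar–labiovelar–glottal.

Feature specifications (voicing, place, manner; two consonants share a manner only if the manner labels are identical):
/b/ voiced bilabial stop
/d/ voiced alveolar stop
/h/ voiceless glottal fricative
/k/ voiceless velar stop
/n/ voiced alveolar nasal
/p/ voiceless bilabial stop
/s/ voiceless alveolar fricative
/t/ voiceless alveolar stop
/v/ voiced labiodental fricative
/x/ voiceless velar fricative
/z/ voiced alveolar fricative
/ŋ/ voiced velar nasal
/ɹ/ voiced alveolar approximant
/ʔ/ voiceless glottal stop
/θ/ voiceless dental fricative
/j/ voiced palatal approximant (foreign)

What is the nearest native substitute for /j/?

/ɹ/ is closest: same manner (approximant), place distance 2 (palatal→alveolar), same voicing; total 2. Next closest is /ŋ/ at distance 5.

ɹ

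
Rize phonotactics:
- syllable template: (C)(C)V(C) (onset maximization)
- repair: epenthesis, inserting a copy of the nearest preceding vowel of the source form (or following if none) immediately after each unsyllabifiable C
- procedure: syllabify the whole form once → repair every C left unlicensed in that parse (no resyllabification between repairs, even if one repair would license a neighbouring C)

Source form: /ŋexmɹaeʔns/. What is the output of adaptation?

Under (C)(C)V(C), the unsyllabifiable consonants are /n/, /s/ (at most one coda consonant is licensed; onsets may contain at most 2 consonants).
Epenthesis after each stranded consonant: /n/ → /ne/, /s/ → /se/.

ŋexmɹaeʔnese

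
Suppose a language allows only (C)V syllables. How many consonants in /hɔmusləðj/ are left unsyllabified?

Under (C)V, the unsyllabifiable consonants are /s/, /ð/, /j/ (no codas are permitted; onsets are limited to one consonant).

3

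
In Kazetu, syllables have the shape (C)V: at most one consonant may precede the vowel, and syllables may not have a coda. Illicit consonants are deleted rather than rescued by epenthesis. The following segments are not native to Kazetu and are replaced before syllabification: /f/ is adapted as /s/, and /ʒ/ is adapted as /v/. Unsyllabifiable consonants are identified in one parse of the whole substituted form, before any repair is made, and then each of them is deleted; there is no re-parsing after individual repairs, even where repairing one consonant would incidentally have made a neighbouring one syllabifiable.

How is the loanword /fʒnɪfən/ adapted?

Substitution: /f/ → /s/, /ʒ/ → /v/, giving /svnɪsən/.
Syllabifying with onset maximization leaves /s/, /v/, /n/ stranded (no codas are permitted; onsets are limited to one consonant).
Deleting the stranded consonants removes /s/, /v/, /n/.

nɪsə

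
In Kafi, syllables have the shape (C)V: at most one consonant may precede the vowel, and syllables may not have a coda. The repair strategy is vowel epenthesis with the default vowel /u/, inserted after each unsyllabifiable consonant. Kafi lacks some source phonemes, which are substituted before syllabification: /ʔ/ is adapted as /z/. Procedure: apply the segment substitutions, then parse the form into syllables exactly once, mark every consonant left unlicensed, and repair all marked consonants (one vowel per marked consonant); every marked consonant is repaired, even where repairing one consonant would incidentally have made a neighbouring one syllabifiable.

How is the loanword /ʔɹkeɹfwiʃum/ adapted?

Substitution: /ʔ/ → /z/, giving /zɹkeɹfwiʃum/.
Under (C)V, the unsyllabifiable consonants are /z/, /ɹ/, /ɹ/, /f/, /m/ (no codas are permitted; onsets are limited to one consonant).
Inserting the epenthetic vowel yields /z/ → /zu/, /ɹ/ → /ɹu/, /ɹ/ → /ɹu/, /f/ → /fu/, /m/ → /mu/.

zuɹukeɹufuwiʃumu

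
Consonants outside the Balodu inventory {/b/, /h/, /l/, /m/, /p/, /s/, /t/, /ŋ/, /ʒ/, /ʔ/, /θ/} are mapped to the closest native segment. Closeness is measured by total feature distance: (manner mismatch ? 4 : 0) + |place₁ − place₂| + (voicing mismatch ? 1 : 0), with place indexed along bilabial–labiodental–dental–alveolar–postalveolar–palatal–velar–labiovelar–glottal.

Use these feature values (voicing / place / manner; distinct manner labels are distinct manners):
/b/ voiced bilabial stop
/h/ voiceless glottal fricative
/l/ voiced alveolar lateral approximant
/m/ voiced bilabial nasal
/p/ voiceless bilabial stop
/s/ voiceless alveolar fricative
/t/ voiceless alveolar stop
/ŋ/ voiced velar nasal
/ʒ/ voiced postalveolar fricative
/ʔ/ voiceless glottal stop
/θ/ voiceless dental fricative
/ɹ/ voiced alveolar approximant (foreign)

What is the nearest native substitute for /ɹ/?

l

/l/ is closest: manner differs (approximant→lateral approximant, +4), place distance 0 (alveolar→alveolar), same voicing; total 4. Next closest is /s/ at distance 5.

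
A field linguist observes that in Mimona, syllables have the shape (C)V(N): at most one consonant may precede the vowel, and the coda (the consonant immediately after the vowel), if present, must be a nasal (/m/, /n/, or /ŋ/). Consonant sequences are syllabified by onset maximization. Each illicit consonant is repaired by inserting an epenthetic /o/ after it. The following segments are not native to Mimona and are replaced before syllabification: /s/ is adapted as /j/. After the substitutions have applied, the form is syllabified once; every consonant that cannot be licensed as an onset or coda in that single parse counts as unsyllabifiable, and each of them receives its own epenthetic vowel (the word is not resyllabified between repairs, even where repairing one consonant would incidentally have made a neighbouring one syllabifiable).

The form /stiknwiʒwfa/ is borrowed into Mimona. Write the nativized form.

Substitution: /s/ → /j/, giving /jtiknwiʒwfa/.
Syllabifying with onset maximization leaves /j/, /k/, /n/, /ʒ/, /w/ stranded (only a nasal (/m/, /n/, or /ŋ/) is licensed in coda position; onsets are limited to one consonant).
Inserting the epenthetic vowel yields /j/ → /jo/, /k/ → /ko/, /n/ → /no/, /ʒ/ → /ʒo/, /w/ → /wo/.

jotikonowiʒowofa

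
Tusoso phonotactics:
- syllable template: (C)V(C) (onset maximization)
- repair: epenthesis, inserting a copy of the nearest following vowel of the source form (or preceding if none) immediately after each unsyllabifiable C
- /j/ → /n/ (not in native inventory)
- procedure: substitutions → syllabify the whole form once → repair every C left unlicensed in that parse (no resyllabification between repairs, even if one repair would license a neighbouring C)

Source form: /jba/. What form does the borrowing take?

Substitution: /j/ → /n/, giving /nba/.
Syllabifying with onset maximization leaves /n/ stranded (at most one coda consonant is licensed; onsets are limited to one consonant).
Inserting the epenthetic vowel yields /n/ → /na/.

naba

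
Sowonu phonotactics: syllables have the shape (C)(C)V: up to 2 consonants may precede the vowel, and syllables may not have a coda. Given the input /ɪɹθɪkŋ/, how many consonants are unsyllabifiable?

2

The consonants /k/, /ŋ/ cannot be parsed into a legal (C)(C)V syllable (no codas are permitted; onsets may contain at most 2 consonants).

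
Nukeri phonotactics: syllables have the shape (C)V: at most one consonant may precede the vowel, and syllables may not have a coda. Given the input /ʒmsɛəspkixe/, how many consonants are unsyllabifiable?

The consonants /ʒ/, /m/, /s/, /p/ cannot be parsed into a legal (C)V syllable (no codas are permitted; onsets are limited to one consonant).

4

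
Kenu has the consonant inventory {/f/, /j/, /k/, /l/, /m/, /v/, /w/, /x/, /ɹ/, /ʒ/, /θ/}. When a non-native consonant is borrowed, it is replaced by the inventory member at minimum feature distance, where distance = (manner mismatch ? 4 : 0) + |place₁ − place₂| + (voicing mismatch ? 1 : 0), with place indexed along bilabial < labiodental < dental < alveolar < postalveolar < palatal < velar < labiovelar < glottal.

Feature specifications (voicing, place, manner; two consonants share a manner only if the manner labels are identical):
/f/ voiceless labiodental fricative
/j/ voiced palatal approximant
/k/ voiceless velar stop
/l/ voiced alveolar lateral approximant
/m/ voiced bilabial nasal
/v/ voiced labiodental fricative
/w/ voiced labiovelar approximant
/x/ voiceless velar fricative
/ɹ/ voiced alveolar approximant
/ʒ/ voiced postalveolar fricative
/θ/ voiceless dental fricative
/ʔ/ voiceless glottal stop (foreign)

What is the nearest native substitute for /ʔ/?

/k/ is closest: same manner (stop), place distance 2 (glottal→velar), same voicing; total 2. Next closest is /w/ at distance 6.

k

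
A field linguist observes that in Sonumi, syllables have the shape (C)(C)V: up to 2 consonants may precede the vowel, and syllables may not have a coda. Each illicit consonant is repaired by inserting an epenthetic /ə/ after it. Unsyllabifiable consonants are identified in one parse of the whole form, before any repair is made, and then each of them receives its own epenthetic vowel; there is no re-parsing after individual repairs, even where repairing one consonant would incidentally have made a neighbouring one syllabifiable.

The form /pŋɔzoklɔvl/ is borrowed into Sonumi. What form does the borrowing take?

pŋɔzoklɔvələ

The consonants /v/, /l/ cannot be parsed into a legal (C)(C)V syllable (no codas are permitted; onsets may contain at most 2 consonants).
Epenthesis after each stranded consonant: /v/ → /və/, /l/ → /lə/.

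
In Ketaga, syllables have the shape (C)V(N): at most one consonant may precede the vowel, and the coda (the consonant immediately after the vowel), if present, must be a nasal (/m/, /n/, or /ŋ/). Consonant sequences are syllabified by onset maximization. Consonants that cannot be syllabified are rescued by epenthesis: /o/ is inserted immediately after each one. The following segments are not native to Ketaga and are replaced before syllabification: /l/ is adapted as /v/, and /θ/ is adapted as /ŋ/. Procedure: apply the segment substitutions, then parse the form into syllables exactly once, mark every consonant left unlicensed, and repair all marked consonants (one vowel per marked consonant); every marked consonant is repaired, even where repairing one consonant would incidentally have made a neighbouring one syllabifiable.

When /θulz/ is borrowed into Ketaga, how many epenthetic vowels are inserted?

After substitution the input is /ŋuvz/.
The unsyllabifiable consonants are /v/, /z/; each receives one epenthetic vowel.

2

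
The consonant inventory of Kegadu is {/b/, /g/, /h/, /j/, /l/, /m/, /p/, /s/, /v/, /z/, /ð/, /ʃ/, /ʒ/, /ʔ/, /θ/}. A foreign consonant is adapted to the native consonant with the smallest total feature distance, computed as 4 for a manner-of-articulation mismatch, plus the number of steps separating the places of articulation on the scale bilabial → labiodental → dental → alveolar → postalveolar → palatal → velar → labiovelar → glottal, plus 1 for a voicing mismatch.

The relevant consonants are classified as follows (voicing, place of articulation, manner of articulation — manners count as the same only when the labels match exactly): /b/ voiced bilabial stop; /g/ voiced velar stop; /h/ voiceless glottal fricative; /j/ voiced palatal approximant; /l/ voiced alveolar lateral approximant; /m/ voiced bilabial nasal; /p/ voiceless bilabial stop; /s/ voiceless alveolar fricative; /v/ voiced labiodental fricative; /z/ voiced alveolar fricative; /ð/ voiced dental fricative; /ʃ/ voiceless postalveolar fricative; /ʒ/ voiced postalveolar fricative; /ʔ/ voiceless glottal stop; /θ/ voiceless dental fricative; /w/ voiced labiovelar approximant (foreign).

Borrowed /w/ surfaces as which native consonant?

j

/j/ is closest: same manner (approximant), place distance 2 (labiovelar→palatal), same voicing; total 2. Next closest is /g/ at distance 5.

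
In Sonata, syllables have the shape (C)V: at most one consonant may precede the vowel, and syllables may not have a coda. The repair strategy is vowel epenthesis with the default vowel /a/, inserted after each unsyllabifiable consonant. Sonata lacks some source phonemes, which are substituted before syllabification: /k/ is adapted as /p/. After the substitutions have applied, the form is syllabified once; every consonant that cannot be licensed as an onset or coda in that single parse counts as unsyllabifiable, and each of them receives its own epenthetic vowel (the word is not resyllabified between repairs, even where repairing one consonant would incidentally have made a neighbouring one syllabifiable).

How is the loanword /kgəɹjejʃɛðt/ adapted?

pagəɹajejaʃɛðata

Substitution: /k/ → /p/, giving /pgəɹjejʃɛðt/.
Syllabifying with onset maximization leaves /p/, /ɹ/, /j/, /ð/, /t/ stranded (no codas are permitted; onsets are limited to one consonant).
Inserting the epenthetic vowel yields /p/ → /pa/, /ɹ/ → /ɹa/, /j/ → /ja/, /ð/ → /ða/, /t/ → /ta/.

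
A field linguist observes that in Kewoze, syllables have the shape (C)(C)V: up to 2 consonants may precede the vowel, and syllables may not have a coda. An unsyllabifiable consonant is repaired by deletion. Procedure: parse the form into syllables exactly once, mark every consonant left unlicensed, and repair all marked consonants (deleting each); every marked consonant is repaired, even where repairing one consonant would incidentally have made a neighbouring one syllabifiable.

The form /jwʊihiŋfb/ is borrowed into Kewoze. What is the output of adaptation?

jwʊihi

Syllabifying with onset maximization leaves /ŋ/, /f/, /b/ stranded (no codas are permitted; onsets may contain at most 2 consonants).
Each unlicensed consonant is deleted: /ŋ/, /f/, /b/.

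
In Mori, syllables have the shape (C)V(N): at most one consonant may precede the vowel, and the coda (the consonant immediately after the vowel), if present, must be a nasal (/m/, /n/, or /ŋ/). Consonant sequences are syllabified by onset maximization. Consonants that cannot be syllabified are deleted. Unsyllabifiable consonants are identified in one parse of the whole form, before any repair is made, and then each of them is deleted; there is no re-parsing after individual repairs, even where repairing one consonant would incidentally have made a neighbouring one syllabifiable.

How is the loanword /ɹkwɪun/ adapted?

The consonants /ɹ/, /k/ cannot be parsed into a legal (C)V(N) syllable (only a nasal (/m/, /n/, or /ŋ/) is licensed in coda position; onsets are limited to one consonant).
Each unlicensed consonant is deleted: /ɹ/, /k/.

wɪun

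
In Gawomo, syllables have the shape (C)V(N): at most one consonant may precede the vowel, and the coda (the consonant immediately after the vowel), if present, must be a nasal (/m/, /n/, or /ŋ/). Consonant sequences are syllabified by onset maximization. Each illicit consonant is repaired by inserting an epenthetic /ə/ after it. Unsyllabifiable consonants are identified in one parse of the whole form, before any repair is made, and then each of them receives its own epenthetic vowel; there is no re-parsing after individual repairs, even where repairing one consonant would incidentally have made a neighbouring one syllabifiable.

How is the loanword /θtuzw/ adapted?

Syllabifying with onset maximization leaves /θ/, /z/, /w/ stranded (only a nasal (/m/, /n/, or /ŋ/) is licensed in coda position; onsets are limited to one consonant).
Each unlicensed consonant becomes the onset of a new syllable: /θ/ → /θə/, /z/ → /zə/, /w/ → /wə/.

θətuzəwə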